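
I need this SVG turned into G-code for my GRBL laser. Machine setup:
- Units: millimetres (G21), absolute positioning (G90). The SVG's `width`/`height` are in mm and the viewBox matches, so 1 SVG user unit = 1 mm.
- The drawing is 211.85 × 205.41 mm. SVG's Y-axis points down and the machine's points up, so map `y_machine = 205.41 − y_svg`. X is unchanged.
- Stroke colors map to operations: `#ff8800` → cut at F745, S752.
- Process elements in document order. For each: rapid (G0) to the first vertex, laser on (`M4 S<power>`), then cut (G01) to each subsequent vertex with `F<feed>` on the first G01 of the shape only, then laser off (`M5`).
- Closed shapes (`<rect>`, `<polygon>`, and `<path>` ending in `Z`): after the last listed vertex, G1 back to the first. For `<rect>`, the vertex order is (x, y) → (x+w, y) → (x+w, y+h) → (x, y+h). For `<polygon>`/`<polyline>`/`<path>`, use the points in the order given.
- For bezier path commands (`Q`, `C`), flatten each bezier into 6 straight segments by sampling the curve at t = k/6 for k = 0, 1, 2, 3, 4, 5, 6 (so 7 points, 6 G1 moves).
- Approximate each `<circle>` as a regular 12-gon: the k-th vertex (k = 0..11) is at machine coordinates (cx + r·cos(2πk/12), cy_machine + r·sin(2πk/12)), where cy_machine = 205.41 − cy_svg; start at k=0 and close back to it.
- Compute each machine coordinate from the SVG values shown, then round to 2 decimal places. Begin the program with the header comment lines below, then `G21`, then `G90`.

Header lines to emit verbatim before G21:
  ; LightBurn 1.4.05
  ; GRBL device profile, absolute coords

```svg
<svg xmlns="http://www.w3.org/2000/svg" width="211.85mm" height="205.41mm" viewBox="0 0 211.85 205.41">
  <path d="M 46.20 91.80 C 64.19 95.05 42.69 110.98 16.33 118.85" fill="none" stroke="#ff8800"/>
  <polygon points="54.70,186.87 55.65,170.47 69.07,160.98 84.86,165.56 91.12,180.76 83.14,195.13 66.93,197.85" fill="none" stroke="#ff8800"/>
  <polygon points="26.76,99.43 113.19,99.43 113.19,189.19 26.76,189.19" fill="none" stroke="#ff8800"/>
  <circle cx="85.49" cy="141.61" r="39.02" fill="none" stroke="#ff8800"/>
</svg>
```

Since the viewBox matches the mm dimensions, user units are millimetres directly. The only transform is the Y-flip y_m = 205.41 − y_svg.

Shape 1 is a cubic bezier drawn with `<path>`. Its stroke #ff8800 means cut at S752, F745. After flipping Y the toolpath is (46.20,113.61) → (52.06,111.02) → (52.31,106.90) → (47.90,101.82) → (39.79,96.35) → (28.94,91.07) → (16.33,86.56).

Shape 2 is a regular polygon drawn with `<polygon>`. Its stroke #ff8800 means cut at S752, F745. After flipping Y the toolpath is (54.70,18.54) → (55.65,34.94) → (69.07,44.43) → (84.86,39.85) → (91.12,24.65) → (83.14,10.28) → (66.93,7.56) → (54.70,18.54), returning to the start.

Shape 3 is a rectangle drawn with `<polygon>`. Its stroke #ff8800 means cut at S752, F745. After flipping Y the toolpath is (26.76,105.98) → (113.19,105.98) → (113.19,16.22) → (26.76,16.22) → (26.76,105.98), returning to the start.

Shape 4 is a circle drawn with `<circle>`. Its stroke #ff8800 means cut at S752, F745. After flipping Y the toolpath is (124.51,63.80) → (119.28,83.31) → (105.00,97.59) → (85.49,102.82) → (65.98,97.59) → (51.70,83.31) → (46.47,63.80) → (51.70,44.29) → (65.98,30.01) → (85.49,24.78) → (105.00,30.01) → (119.28,44.29) → (124.51,63.80), returning to the start.

; LightBurn 1.4.05
; GRBL device profile, absolute coords
G21
G90
G0 X46.20 Y113.61
M4 S752
G01 X52.06 Y111.02 F745
G01 X52.31 Y106.90
G01 X47.90 Y101.82
G01 X39.79 Y96.35
G01 X28.94 Y91.07
G01 X16.33 Y86.56
M5
G0 X54.70 Y18.54
M4 S752
G01 X55.65 Y34.94 F745
G01 X69.07 Y44.43
G01 X84.86 Y39.85
G01 X91.12 Y24.65
G01 X83.14 Y10.28
G01 X66.93 Y7.56
G01 X54.70 Y18.54
M5
G0 X26.76 Y105.98
M4 S752
G01 X113.19 Y105.98 F745
G01 X113.19 Y16.22
G01 X26.76 Y16.22
G01 X26.76 Y105.98
M5
G0 X124.51 Y63.80
M4 S752
G01 X119.28 Y83.31 F745
G01 X105.00 Y97.59
G01 X85.49 Y102.82
G01 X65.98 Y97.59
G01 X51.70 Y83.31
G01 X46.47 Y63.80
G01 X51.70 Y44.29
G01 X65.98 Y30.01
G01 X85.49 Y24.78
G01 X105.00 Y30.01
G01 X119.28 Y44.29
G01 X124.51 Y63.80
M5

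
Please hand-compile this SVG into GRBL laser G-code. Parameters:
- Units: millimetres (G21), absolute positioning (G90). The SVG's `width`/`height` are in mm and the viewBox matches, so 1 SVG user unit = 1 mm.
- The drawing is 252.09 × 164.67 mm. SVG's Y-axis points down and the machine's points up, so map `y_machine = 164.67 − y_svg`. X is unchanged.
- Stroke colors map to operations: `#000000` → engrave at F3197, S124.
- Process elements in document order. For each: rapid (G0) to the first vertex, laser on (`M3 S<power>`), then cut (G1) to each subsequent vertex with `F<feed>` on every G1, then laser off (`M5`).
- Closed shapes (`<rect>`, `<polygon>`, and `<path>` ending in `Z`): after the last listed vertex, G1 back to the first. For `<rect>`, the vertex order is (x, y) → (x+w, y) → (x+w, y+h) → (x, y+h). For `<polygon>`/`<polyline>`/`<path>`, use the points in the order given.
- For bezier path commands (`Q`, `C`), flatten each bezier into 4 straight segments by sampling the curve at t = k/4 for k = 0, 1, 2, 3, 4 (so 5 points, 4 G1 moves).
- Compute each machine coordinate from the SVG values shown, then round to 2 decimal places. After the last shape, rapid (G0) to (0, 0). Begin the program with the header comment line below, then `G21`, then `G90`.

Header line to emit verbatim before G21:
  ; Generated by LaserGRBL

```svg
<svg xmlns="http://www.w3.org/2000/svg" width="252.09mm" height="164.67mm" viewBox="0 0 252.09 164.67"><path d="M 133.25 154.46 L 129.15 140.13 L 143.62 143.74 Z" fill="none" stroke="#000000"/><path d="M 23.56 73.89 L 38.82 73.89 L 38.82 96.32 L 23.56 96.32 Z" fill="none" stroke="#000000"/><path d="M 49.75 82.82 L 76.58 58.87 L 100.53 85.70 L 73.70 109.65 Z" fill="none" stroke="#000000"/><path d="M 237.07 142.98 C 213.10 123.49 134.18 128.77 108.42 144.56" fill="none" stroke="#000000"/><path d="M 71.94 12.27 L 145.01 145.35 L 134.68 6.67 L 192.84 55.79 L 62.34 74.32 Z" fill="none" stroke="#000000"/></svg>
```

1 u = 1 mm; y_m = 164.67 − y.

[1] `<path>` regular polygon, #000000→engrave S124 F3197: (133.25,10.21) → (129.15,24.54) → (143.62,20.93) → (133.25,10.21) (closed)

[2] `<path>` rectangle, #000000→engrave S124 F3197: (23.56,90.78) → (38.82,90.78) → (38.82,68.35) → (23.56,68.35) → (23.56,90.78) (closed)

[3] `<path>` regular polygon, #000000→engrave S124 F3197: (49.75,81.85) → (76.58,105.80) → (100.53,78.97) → (73.70,55.02) → (49.75,81.85) (closed)

[4] `<path>` cubic bezier, #000000→engrave S124 F3197: (237.07,21.69) → (210.48,31.89) → (173.42,34.13) → (136.02,29.76) → (108.42,20.11)

[5] `<path>` closed polygon, #000000→engrave S124 F3197: (71.94,152.40) → (145.01,19.32) → (134.68,158.00) → (192.84,108.88) → (62.34,90.35) → (71.94,152.40) (closed)

; Generated by LaserGRBL
G21
G90
G0 X133.25 Y10.21
M3 S124
G1 X129.15 Y24.54 F3197
G1 X143.62 Y20.93 F3197
G1 X133.25 Y10.21 F3197
M5
G0 X23.56 Y90.78
M3 S124
G1 X38.82 Y90.78 F3197
G1 X38.82 Y68.35 F3197
G1 X23.56 Y68.35 F3197
G1 X23.56 Y90.78 F3197
M5
G0 X49.75 Y81.85
M3 S124
G1 X76.58 Y105.80 F3197
G1 X100.53 Y78.97 F3197
G1 X73.70 Y55.02 F3197
G1 X49.75 Y81.85 F3197
M5
G0 X237.07 Y21.69
M3 S124
G1 X210.48 Y31.89 F3197
G1 X173.42 Y34.13 F3197
G1 X136.02 Y29.76 F3197
G1 X108.42 Y20.11 F3197
M5
G0 X71.94 Y152.40
M3 S124
G1 X145.01 Y19.32 F3197
G1 X134.68 Y158.00 F3197
G1 X192.84 Y108.88 F3197
G1 X62.34 Y90.35 F3197
G1 X71.94 Y152.40 F3197
M5
G0 X0.00 Y0.00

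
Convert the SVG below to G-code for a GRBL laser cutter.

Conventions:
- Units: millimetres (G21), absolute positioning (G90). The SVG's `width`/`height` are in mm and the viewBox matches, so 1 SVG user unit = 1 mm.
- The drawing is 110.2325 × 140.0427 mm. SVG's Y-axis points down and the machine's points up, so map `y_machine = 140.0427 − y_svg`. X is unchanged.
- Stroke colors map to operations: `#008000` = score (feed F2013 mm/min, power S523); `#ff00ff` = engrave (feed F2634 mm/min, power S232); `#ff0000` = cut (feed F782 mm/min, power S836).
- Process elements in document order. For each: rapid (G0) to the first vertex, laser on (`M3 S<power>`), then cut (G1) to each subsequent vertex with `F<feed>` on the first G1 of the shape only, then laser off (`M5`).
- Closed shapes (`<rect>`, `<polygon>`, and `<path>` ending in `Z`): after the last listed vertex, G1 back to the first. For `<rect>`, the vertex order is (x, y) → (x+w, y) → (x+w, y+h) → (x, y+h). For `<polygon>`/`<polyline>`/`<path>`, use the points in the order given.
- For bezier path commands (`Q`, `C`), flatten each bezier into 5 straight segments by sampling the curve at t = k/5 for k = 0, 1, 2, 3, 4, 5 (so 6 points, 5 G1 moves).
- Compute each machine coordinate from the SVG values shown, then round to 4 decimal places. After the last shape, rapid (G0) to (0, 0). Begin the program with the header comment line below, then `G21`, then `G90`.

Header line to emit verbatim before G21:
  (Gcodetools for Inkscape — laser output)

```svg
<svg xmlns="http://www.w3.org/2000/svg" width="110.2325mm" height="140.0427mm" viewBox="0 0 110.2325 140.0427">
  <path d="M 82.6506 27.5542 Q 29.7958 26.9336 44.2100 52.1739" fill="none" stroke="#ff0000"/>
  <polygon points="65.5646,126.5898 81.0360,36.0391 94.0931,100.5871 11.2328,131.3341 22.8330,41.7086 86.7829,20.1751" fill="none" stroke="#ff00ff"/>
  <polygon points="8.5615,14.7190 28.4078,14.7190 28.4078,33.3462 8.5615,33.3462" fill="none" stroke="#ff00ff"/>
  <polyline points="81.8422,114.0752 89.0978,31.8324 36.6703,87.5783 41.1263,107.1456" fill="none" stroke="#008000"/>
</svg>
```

Since the viewBox matches the mm dimensions, user units are millimetres directly. The only transform is the Y-flip y_m = 140.0427 − y_svg.

Shape 1 is a quadratic bezier drawn with `<path>`. Its stroke #ff0000 means cut at S836, F782. After flipping Y the toolpath is (82.6506,112.4885) → (64.1994,111.7023) → (51.1298,108.8472) → (43.4417,103.9233) → (41.1351,96.9305) → (44.2100,87.8688).

Shape 2 is a closed polygon drawn with `<polygon>`. Its stroke #ff00ff means engrave at S232, F2634. After flipping Y the toolpath is (65.5646,13.4529) → (81.0360,104.0036) → (94.0931,39.4556) → (11.2328,8.7086) → (22.8330,98.3341) → (86.7829,119.8676) → (65.5646,13.4529), returning to the start.

Shape 3 is a rectangle drawn with `<polygon>`. Its stroke #ff00ff means engrave at S232, F2634. After flipping Y the toolpath is (8.5615,125.3237) → (28.4078,125.3237) → (28.4078,106.6965) → (8.5615,106.6965) → (8.5615,125.3237), returning to the start.

Shape 4 is a open polyline drawn with `<polyline>`. Its stroke #008000 means score at S523, F2013. After flipping Y the toolpath is (81.8422,25.9675) → (89.0978,108.2103) → (36.6703,52.4644) → (41.1263,32.8971).

(Gcodetools for Inkscape — laser output)
G21
G90
G0 X82.6506 Y112.4885
M3 S836
G1 X64.1994 Y111.7023 F782
G1 X51.1298 Y108.8472
G1 X43.4417 Y103.9233
G1 X41.1351 Y96.9305
G1 X44.2100 Y87.8688
M5
G0 X65.5646 Y13.4529
M3 S232
G1 X81.0360 Y104.0036 F2634
G1 X94.0931 Y39.4556
G1 X11.2328 Y8.7086
G1 X22.8330 Y98.3341
G1 X86.7829 Y119.8676
G1 X65.5646 Y13.4529
M5
G0 X8.5615 Y125.3237
M3 S232
G1 X28.4078 Y125.3237 F2634
G1 X28.4078 Y106.6965
G1 X8.5615 Y106.6965
G1 X8.5615 Y125.3237
M5
G0 X81.8422 Y25.9675
M3 S523
G1 X89.0978 Y108.2103 F2013
G1 X36.6703 Y52.4644
G1 X41.1263 Y32.8971
M5
G0 X0.0000 Y0.0000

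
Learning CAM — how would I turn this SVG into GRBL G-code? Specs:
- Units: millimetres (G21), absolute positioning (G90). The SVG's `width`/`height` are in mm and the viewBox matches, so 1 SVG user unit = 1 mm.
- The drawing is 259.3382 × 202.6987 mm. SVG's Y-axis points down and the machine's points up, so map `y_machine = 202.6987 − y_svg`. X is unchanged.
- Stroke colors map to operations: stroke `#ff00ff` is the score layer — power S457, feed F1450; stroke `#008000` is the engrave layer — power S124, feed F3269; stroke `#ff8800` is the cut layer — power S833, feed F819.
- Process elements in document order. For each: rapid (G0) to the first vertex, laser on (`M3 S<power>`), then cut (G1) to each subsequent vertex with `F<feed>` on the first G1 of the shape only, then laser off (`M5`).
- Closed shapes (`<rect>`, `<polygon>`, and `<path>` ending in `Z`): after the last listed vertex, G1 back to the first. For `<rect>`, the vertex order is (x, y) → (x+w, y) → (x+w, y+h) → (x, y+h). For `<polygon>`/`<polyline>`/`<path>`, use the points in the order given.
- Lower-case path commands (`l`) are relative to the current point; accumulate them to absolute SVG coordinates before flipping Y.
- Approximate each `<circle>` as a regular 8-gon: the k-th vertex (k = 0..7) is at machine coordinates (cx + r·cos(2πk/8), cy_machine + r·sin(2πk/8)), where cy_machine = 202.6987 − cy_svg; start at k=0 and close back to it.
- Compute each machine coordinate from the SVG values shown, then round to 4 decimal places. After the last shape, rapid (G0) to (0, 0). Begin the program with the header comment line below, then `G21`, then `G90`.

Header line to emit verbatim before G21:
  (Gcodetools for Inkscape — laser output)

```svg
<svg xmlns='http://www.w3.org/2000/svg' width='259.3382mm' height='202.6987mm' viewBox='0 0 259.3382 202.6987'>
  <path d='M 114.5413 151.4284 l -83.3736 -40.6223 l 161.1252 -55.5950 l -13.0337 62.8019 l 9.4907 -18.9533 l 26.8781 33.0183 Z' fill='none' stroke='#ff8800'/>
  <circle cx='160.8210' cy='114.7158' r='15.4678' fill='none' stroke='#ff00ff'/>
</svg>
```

Since the viewBox matches the mm dimensions, user units are millimetres directly. The only transform is the Y-flip y_m = 202.6987 − y_svg.

Shape 1 is a closed polygon drawn with `<path>`. Its stroke #ff8800 means cut at S833, F819. After flipping Y the toolpath is (114.5413,51.2703) → (31.1677,91.8926) → (192.2929,147.4876) → (179.2592,84.6857) → (188.7499,103.6390) → (215.6280,70.6207) → (114.5413,51.2703), returning to the start.

Shape 2 is a circle drawn with `<circle>`. Its stroke #ff00ff means score at S457, F1450. After flipping Y the toolpath is (176.2888,87.9829) → (171.7584,98.9203) → (160.8210,103.4507) → (149.8836,98.9203) → (145.3532,87.9829) → (149.8836,77.0455) → (160.8210,72.5151) → (171.7584,77.0455) → (176.2888,87.9829), returning to the start.

(Gcodetools for Inkscape — laser output)
G21
G90
G0 X114.5413 Y51.2703
M3 S833
G1 X31.1677 Y91.8926 F819
G1 X192.2929 Y147.4876
G1 X179.2592 Y84.6857
G1 X188.7499 Y103.6390
G1 X215.6280 Y70.6207
G1 X114.5413 Y51.2703
M5
G0 X176.2888 Y87.9829
M3 S457
G1 X171.7584 Y98.9203 F1450
G1 X160.8210 Y103.4507
G1 X149.8836 Y98.9203
G1 X145.3532 Y87.9829
G1 X149.8836 Y77.0455
G1 X160.8210 Y72.5151
G1 X171.7584 Y77.0455
G1 X176.2888 Y87.9829
M5
G0 X0.0000 Y0.0000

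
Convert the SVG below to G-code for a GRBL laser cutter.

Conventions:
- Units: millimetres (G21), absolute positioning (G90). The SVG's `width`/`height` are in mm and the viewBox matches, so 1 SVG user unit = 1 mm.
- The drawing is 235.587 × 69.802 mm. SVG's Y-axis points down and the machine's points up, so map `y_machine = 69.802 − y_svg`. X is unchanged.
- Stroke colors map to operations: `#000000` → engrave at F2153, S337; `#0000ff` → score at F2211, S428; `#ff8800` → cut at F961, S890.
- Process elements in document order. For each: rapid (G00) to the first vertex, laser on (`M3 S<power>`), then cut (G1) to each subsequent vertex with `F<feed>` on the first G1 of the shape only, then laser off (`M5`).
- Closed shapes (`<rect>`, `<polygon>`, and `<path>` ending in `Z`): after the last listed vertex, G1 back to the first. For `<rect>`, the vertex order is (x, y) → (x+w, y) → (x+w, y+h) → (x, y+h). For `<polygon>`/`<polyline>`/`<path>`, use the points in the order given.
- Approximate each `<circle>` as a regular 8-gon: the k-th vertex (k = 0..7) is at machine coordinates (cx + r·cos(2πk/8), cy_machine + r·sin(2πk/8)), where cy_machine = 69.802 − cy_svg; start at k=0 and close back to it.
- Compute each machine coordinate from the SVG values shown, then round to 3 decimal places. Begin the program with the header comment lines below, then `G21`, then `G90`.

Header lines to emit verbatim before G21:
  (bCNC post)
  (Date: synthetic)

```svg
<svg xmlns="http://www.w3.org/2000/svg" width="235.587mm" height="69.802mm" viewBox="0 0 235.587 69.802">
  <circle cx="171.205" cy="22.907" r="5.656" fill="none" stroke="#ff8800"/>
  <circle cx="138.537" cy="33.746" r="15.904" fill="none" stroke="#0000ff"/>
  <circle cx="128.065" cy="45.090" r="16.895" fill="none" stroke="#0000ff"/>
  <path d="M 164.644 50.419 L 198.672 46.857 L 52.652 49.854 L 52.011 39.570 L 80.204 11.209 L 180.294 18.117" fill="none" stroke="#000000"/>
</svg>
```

Since the viewBox matches the mm dimensions, user units are millimetres directly. The only transform is the Y-flip y_m = 69.802 − y_svg.

Shape 1 is a circle drawn with `<circle>`. Its stroke #ff8800 means cut at S890, F961. After flipping Y the toolpath is (176.861,46.895) → (175.204,50.894) → (171.205,52.551) → (167.206,50.894) → (165.549,46.895) → (167.206,42.896) → (171.205,41.239) → (175.204,42.896) → (176.861,46.895), returning to the start.

Shape 2 is a circle drawn with `<circle>`. Its stroke #0000ff means score at S428, F2211. After flipping Y the toolpath is (154.441,36.056) → (149.783,47.302) → (138.537,51.960) → (127.291,47.302) → (122.633,36.056) → (127.291,24.810) → (138.537,20.152) → (149.783,24.810) → (154.441,36.056), returning to the start.

Shape 3 is a circle drawn with `<circle>`. Its stroke #0000ff means score at S428, F2211. After flipping Y the toolpath is (144.960,24.712) → (140.012,36.659) → (128.065,41.607) → (116.118,36.659) → (111.170,24.712) → (116.118,12.765) → (128.065,7.817) → (140.012,12.765) → (144.960,24.712), returning to the start.

Shape 4 is a open polyline drawn with `<path>`. Its stroke #000000 means engrave at S337, F2153. After flipping Y the toolpath is (164.644,19.383) → (198.672,22.945) → (52.652,19.948) → (52.011,30.232) → (80.204,58.593) → (180.294,51.685).

(bCNC post)
(Date: synthetic)
G21
G90
G00 X176.861 Y46.895
M3 S890
G1 X175.204 Y50.894 F961
G1 X171.205 Y52.551
G1 X167.206 Y50.894
G1 X165.549 Y46.895
G1 X167.206 Y42.896
G1 X171.205 Y41.239
G1 X175.204 Y42.896
G1 X176.861 Y46.895
M5
G00 X154.441 Y36.056
M3 S428
G1 X149.783 Y47.302 F2211
G1 X138.537 Y51.960
G1 X127.291 Y47.302
G1 X122.633 Y36.056
G1 X127.291 Y24.810
G1 X138.537 Y20.152
G1 X149.783 Y24.810
G1 X154.441 Y36.056
M5
G00 X144.960 Y24.712
M3 S428
G1 X140.012 Y36.659 F2211
G1 X128.065 Y41.607
G1 X116.118 Y36.659
G1 X111.170 Y24.712
G1 X116.118 Y12.765
G1 X128.065 Y7.817
G1 X140.012 Y12.765
G1 X144.960 Y24.712
M5
G00 X164.644 Y19.383
M3 S337
G1 X198.672 Y22.945 F2153
G1 X52.652 Y19.948
G1 X52.011 Y30.232
G1 X80.204 Y58.593
G1 X180.294 Y51.685
M5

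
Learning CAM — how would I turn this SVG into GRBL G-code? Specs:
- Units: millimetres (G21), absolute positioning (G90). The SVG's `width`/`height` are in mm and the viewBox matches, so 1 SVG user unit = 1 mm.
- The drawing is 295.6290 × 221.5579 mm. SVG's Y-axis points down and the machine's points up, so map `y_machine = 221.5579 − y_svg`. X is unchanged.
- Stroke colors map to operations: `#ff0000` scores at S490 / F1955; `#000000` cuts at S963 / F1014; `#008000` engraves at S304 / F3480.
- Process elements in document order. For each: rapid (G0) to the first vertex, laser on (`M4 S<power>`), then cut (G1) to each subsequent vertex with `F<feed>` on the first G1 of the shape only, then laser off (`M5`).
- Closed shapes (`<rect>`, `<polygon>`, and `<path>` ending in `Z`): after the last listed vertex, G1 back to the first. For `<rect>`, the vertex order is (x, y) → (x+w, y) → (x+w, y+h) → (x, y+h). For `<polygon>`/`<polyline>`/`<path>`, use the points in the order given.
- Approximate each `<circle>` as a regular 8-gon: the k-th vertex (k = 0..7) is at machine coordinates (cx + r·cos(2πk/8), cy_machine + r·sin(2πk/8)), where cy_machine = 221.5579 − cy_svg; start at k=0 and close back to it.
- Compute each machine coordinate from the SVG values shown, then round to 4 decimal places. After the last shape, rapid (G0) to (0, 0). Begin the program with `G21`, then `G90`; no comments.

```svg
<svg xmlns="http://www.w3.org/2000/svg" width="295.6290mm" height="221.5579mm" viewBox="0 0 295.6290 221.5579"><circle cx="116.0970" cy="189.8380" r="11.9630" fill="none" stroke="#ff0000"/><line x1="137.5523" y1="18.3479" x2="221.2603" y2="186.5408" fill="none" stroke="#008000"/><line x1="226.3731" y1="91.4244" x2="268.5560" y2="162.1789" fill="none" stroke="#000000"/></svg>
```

Since the viewBox matches the mm dimensions, user units are millimetres directly. The only transform is the Y-flip y_m = 221.5579 − y_svg.

Shape 1 is a circle drawn with `<circle>`. Its stroke #ff0000 means score at S490, F1955. After flipping Y the toolpath is (128.0600,31.7199) → (124.5561,40.1790) → (116.0970,43.6829) → (107.6379,40.1790) → (104.1340,31.7199) → (107.6379,23.2608) → (116.0970,19.7569) → (124.5561,23.2608) → (128.0600,31.7199), returning to the start.

Shape 2 is a line segment drawn with `<line>`. Its stroke #008000 means engrave at S304, F3480. After flipping Y the toolpath is (137.5523,203.2100) → (221.2603,35.0171).

Shape 3 is a line segment drawn with `<line>`. Its stroke #000000 means cut at S963, F1014. After flipping Y the toolpath is (226.3731,130.1335) → (268.5560,59.3790).

G21
G90
G0 X128.0600 Y31.7199
M4 S490
G1 X124.5561 Y40.1790 F1955
G1 X116.0970 Y43.6829
G1 X107.6379 Y40.1790
G1 X104.1340 Y31.7199
G1 X107.6379 Y23.2608
G1 X116.0970 Y19.7569
G1 X124.5561 Y23.2608
G1 X128.0600 Y31.7199
M5
G0 X137.5523 Y203.2100
M4 S304
G1 X221.2603 Y35.0171 F3480
M5
G0 X226.3731 Y130.1335
M4 S963
G1 X268.5560 Y59.3790 F1014
M5
G0 X0.0000 Y0.0000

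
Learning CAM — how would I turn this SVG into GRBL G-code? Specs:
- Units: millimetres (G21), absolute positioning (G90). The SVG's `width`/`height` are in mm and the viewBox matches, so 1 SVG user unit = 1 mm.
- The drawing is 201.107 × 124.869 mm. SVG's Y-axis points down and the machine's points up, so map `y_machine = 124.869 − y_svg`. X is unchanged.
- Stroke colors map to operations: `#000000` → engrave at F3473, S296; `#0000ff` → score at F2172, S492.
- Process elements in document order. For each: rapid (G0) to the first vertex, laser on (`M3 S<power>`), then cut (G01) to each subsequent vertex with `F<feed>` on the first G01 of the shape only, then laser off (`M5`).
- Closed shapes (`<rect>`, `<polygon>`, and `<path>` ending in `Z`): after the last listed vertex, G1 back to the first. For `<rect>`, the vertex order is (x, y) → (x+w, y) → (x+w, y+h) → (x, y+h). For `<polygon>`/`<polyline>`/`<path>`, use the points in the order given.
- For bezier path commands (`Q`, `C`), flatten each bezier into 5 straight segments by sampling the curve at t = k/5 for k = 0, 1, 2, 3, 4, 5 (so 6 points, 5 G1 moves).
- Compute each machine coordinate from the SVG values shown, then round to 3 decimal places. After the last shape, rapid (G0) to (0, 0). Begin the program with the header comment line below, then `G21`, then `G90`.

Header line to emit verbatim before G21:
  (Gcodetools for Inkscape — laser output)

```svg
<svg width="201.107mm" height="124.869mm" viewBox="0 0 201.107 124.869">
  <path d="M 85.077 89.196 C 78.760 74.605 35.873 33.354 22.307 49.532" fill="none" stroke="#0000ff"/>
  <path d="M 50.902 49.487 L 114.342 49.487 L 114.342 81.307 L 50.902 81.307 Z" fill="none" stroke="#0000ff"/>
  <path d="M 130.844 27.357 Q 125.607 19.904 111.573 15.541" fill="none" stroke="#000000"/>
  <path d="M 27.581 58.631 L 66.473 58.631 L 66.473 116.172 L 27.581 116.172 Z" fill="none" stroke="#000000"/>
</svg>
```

(Gcodetools for Inkscape — laser output)
G21
G90
G0 X85.077 Y35.673
M3 S492
G01 X77.426 Y46.954 F2172
G01 X64.160 Y60.597
G01 X48.443 Y72.566
G01 X33.438 Y78.825
G01 X22.307 Y75.337
M5
G0 X50.902 Y75.382
M3 S492
G01 X114.342 Y75.382 F2172
G01 X114.342 Y43.562
G01 X50.902 Y43.562
G01 X50.902 Y75.382
M5
G0 X130.844 Y97.512
M3 S296
G01 X128.397 Y100.370 F3473
G01 X125.247 Y102.980
G01 X121.393 Y105.343
G01 X116.835 Y107.459
G01 X111.573 Y109.328
M5
G0 X27.581 Y66.238
M3 S296
G01 X66.473 Y66.238 F3473
G01 X66.473 Y8.697
G01 X27.581 Y8.697
G01 X27.581 Y66.238
M5
G0 X0.000 Y0.000

1 u = 1 mm; y_m = 124.869 − y.

[1] `<path>` cubic bezier, #0000ff→score S492 F2172: (85.077,35.673) → (77.426,46.954) → (64.160,60.597) → (48.443,72.566) → (33.438,78.825) → (22.307,75.337)

[2] `<path>` rectangle, #0000ff→score S492 F2172: (50.902,75.382) → (114.342,75.382) → (114.342,43.562) → (50.902,43.562) → (50.902,75.382) (closed)

[3] `<path>` quadratic bezier, #000000→engrave S296 F3473: (130.844,97.512) → (128.397,100.370) → (125.247,102.980) → (121.393,105.343) → (116.835,107.459) → (111.573,109.328)

[4] `<path>` rectangle, #000000→engrave S296 F3473: (27.581,66.238) → (66.473,66.238) → (66.473,8.697) → (27.581,8.697) → (27.581,66.238) (closed)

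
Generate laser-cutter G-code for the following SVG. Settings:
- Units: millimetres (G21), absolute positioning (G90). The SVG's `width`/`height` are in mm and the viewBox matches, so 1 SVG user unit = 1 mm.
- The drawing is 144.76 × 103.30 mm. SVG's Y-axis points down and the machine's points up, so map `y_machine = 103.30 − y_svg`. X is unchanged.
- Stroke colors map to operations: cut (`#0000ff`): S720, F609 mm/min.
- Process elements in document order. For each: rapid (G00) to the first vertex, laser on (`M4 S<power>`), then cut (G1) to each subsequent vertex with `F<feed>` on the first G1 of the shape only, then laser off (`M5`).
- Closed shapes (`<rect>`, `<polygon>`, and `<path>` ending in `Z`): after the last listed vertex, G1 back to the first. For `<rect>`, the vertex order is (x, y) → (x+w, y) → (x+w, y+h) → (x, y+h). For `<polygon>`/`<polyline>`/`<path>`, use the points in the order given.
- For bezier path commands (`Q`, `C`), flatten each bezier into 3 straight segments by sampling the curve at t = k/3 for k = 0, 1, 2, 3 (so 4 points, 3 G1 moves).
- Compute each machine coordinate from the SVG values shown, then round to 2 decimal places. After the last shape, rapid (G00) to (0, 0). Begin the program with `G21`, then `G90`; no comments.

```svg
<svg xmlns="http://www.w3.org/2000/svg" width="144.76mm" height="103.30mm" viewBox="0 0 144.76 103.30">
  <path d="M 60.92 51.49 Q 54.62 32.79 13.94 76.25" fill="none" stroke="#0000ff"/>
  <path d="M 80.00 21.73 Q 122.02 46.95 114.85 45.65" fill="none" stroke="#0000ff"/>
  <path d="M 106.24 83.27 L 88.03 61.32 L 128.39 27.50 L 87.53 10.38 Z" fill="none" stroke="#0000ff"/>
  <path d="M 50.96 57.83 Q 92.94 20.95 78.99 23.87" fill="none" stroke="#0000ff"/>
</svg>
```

G21
G90
G00 X60.92 Y51.81
M4 S720
G1 X52.90 Y57.37 F609
G1 X37.24 Y49.12
G1 X13.94 Y27.05
M5
G00 X80.00 Y81.57
M4 S720
G1 X102.55 Y67.70 F609
G1 X114.16 Y59.73
G1 X114.85 Y57.65
M5
G00 X106.24 Y20.03
M4 S720
G1 X88.03 Y41.98 F609
G1 X128.39 Y75.80
G1 X87.53 Y92.92
G1 X106.24 Y20.03
M5
G00 X50.96 Y45.47
M4 S720
G1 X72.73 Y65.63 F609
G1 X82.08 Y76.95
G1 X78.99 Y79.43
M5
G00 X0.00 Y0.00

Since the viewBox matches the mm dimensions, user units are millimetres directly. The only transform is the Y-flip y_m = 103.30 − y_svg.

Shape 1 is a quadratic bezier drawn with `<path>`. Its stroke #0000ff means cut at S720, F609. After flipping Y the toolpath is (60.92,51.81) → (52.90,57.37) → (37.24,49.12) → (13.94,27.05).

Shape 2 is a quadratic bezier drawn with `<path>`. Its stroke #0000ff means cut at S720, F609. After flipping Y the toolpath is (80.00,81.57) → (102.55,67.70) → (114.16,59.73) → (114.85,57.65).

Shape 3 is a closed polygon drawn with `<path>`. Its stroke #0000ff means cut at S720, F609. After flipping Y the toolpath is (106.24,20.03) → (88.03,41.98) → (128.39,75.80) → (87.53,92.92) → (106.24,20.03), returning to the start.

Shape 4 is a quadratic bezier drawn with `<path>`. Its stroke #0000ff means cut at S720, F609. After flipping Y the toolpath is (50.96,45.47) → (72.73,65.63) → (82.08,76.95) → (78.99,79.43).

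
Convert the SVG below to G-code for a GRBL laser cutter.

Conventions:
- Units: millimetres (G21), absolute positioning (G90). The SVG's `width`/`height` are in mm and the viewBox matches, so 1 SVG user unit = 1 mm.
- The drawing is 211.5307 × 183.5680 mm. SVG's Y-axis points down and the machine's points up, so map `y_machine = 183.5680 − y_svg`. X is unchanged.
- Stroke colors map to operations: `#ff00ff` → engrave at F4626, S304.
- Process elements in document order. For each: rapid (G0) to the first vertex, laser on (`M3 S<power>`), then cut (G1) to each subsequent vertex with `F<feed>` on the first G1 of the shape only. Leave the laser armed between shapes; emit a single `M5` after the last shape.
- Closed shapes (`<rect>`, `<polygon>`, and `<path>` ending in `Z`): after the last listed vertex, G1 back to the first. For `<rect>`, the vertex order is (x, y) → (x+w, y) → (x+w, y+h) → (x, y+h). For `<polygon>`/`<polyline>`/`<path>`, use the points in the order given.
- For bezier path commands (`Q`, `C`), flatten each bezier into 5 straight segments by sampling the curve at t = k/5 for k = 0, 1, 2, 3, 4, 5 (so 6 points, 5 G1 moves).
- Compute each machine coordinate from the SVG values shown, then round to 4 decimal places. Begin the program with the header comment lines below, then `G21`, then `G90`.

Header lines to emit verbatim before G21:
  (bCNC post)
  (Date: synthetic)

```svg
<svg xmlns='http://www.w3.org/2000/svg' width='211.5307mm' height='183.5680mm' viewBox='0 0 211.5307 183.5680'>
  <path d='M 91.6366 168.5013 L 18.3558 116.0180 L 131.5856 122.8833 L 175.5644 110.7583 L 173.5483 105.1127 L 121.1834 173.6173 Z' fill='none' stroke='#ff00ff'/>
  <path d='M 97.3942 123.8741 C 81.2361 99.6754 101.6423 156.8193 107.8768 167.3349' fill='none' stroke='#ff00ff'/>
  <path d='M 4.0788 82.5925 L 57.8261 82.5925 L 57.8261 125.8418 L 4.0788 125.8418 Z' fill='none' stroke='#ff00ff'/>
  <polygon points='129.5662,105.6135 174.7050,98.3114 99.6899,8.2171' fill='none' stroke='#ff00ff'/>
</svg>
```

(bCNC post)
(Date: synthetic)
G21
G90
G0 X91.6366 Y15.0667
M3 S304
G1 X18.3558 Y67.5500 F4626
G1 X131.5856 Y60.6847
G1 X175.5644 Y72.8097
G1 X173.5483 Y78.4553
G1 X121.1834 Y9.9507
G1 X91.6366 Y15.0667
G0 X97.3942 Y59.6939
M3 S304
G1 X91.6812 Y65.4758 F4626
G1 X92.3082 Y57.8780
G1 X96.8401 Y43.0433
G1 X102.8414 Y27.1141
G1 X107.8768 Y16.2331
G0 X4.0788 Y100.9755
M3 S304
G1 X57.8261 Y100.9755 F4626
G1 X57.8261 Y57.7262
G1 X4.0788 Y57.7262
G1 X4.0788 Y100.9755
G0 X129.5662 Y77.9545
M3 S304
G1 X174.7050 Y85.2566 F4626
G1 X99.6899 Y175.3509
G1 X129.5662 Y77.9545
M5

Since the viewBox matches the mm dimensions, user units are millimetres directly. The only transform is the Y-flip y_m = 183.5680 − y_svg.

Shape 1 is a closed polygon drawn with `<path>`. Its stroke #ff00ff means engrave at S304, F4626. After flipping Y the toolpath is (91.6366,15.0667) → (18.3558,67.5500) → (131.5856,60.6847) → (175.5644,72.8097) → (173.5483,78.4553) → (121.1834,9.9507) → (91.6366,15.0667), returning to the start.

Shape 2 is a cubic bezier drawn with `<path>`. Its stroke #ff00ff means engrave at S304, F4626. After flipping Y the toolpath is (97.3942,59.6939) → (91.6812,65.4758) → (92.3082,57.8780) → (96.8401,43.0433) → (102.8414,27.1141) → (107.8768,16.2331).

Shape 3 is a rectangle drawn with `<path>`. Its stroke #ff00ff means engrave at S304, F4626. After flipping Y the toolpath is (4.0788,100.9755) → (57.8261,100.9755) → (57.8261,57.7262) → (4.0788,57.7262) → (4.0788,100.9755), returning to the start.

Shape 4 is a closed polygon drawn with `<polygon>`. Its stroke #ff00ff means engrave at S304, F4626. After flipping Y the toolpath is (129.5662,77.9545) → (174.7050,85.2566) → (99.6899,175.3509) → (129.5662,77.9545), returning to the start.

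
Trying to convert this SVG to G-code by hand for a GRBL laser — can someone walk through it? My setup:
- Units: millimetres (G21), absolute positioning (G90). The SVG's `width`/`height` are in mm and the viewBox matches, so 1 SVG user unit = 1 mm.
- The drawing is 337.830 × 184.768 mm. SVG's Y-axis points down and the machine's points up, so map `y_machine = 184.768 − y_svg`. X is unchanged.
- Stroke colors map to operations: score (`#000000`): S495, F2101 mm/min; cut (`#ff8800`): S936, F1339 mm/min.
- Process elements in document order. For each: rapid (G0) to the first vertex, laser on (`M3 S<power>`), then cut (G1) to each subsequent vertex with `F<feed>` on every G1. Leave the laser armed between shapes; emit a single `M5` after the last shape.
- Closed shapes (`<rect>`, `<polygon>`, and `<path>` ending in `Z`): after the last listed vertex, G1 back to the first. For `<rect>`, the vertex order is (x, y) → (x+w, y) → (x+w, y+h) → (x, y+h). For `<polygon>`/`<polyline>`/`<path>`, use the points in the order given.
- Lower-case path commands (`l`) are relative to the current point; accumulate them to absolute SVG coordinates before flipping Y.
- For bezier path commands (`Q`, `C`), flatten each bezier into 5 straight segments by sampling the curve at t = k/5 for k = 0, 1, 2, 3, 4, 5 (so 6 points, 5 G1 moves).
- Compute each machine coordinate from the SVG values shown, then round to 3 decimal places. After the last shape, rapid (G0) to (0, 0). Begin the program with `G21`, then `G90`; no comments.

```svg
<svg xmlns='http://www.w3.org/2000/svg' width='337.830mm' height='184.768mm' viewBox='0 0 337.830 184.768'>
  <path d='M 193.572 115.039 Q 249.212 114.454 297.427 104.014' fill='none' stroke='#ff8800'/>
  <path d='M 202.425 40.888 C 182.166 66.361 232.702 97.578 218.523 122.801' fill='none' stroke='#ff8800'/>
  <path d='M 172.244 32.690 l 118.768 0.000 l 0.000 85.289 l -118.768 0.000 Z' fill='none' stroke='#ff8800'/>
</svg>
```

1 u = 1 mm; y_m = 184.768 − y.

[1] `<path>` quadratic bezier, #ff8800→cut S936 F1339: (193.572,69.729) → (215.531,70.357) → (236.896,71.774) → (257.667,73.979) → (277.844,76.972) → (297.427,80.754)

[2] `<path>` cubic bezier, #ff8800→cut S936 F1339: (202.425,143.880) → (197.681,128.001) → (203.423,111.307) → (213.147,94.360) → (220.349,77.726) → (218.523,61.967)

[3] `<path>` rectangle, #ff8800→cut S936 F1339: (172.244,152.078) → (291.012,152.078) → (291.012,66.789) → (172.244,66.789) → (172.244,152.078) (closed)

G21
G90
G0 X193.572 Y69.729
M3 S936
G1 X215.531 Y70.357 F1339
G1 X236.896 Y71.774 F1339
G1 X257.667 Y73.979 F1339
G1 X277.844 Y76.972 F1339
G1 X297.427 Y80.754 F1339
G0 X202.425 Y143.880
M3 S936
G1 X197.681 Y128.001 F1339
G1 X203.423 Y111.307 F1339
G1 X213.147 Y94.360 F1339
G1 X220.349 Y77.726 F1339
G1 X218.523 Y61.967 F1339
G0 X172.244 Y152.078
M3 S936
G1 X291.012 Y152.078 F1339
G1 X291.012 Y66.789 F1339
G1 X172.244 Y66.789 F1339
G1 X172.244 Y152.078 F1339
M5
G0 X0.000 Y0.000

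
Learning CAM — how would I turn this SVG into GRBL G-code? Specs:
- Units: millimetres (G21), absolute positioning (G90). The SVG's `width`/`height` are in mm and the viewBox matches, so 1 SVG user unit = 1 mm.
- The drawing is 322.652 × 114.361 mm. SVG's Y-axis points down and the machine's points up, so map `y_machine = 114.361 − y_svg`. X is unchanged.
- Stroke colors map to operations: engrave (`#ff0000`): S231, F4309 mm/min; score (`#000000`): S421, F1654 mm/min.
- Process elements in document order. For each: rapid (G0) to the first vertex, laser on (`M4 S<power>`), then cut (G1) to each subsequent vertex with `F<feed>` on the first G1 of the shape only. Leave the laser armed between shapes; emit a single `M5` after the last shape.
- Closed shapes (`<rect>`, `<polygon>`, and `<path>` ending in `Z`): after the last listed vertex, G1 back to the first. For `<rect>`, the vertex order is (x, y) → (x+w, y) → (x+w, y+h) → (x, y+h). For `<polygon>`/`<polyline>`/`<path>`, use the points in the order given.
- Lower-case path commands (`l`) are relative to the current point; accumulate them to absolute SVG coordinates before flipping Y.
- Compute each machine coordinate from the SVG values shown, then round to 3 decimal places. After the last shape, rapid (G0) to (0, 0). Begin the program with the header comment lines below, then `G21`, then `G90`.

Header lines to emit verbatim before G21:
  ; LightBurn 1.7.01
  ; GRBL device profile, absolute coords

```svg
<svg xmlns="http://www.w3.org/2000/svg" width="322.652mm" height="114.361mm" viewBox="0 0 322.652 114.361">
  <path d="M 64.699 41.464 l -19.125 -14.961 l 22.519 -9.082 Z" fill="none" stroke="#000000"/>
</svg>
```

1 u = 1 mm; y_m = 114.361 − y.

[1] `<path>` regular polygon, #000000→score S421 F1654: (64.699,72.897) → (45.574,87.858) → (68.093,96.940) → (64.699,72.897) (closed)

; LightBurn 1.7.01
; GRBL device profile, absolute coords
G21
G90
G0 X64.699 Y72.897
M4 S421
G1 X45.574 Y87.858 F1654
G1 X68.093 Y96.940
G1 X64.699 Y72.897
M5
G0 X0.000 Y0.000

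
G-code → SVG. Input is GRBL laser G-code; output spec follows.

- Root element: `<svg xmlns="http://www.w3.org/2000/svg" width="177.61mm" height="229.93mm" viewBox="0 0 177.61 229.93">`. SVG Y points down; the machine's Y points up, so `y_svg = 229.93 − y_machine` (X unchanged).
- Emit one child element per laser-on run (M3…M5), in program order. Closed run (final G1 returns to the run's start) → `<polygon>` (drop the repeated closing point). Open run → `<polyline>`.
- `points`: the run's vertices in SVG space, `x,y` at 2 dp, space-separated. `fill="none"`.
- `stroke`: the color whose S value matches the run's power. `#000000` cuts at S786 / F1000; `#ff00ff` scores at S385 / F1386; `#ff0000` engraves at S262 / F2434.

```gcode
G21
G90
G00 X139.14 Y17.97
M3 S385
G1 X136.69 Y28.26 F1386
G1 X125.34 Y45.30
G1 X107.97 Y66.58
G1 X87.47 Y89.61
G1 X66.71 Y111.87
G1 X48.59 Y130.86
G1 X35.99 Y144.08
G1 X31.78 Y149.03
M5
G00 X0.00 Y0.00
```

Machine Y-up, SVG Y-down with viewBox height 229.93, so y_svg = 229.93 − y_machine; X carries over. Every run uses S385, so all elements get stroke `#ff00ff` (score).

Run 1: The run is open, so emit a `<polyline>` with points (Y-flipped): 139.14,211.96 136.69,201.67 125.34,184.63 107.97,163.35 87.47,140.32 66.71,118.06 48.59,99.07 35.99,85.85 31.78,80.90.

<svg xmlns="http://www.w3.org/2000/svg" width="177.61mm" height="229.93mm" viewBox="0 0 177.61 229.93">
  <polyline points="139.14,211.96 136.69,201.67 125.34,184.63 107.97,163.35 87.47,140.32 66.71,118.06 48.59,99.07 35.99,85.85 31.78,80.90" fill="none" stroke="#ff00ff"/>
</svg>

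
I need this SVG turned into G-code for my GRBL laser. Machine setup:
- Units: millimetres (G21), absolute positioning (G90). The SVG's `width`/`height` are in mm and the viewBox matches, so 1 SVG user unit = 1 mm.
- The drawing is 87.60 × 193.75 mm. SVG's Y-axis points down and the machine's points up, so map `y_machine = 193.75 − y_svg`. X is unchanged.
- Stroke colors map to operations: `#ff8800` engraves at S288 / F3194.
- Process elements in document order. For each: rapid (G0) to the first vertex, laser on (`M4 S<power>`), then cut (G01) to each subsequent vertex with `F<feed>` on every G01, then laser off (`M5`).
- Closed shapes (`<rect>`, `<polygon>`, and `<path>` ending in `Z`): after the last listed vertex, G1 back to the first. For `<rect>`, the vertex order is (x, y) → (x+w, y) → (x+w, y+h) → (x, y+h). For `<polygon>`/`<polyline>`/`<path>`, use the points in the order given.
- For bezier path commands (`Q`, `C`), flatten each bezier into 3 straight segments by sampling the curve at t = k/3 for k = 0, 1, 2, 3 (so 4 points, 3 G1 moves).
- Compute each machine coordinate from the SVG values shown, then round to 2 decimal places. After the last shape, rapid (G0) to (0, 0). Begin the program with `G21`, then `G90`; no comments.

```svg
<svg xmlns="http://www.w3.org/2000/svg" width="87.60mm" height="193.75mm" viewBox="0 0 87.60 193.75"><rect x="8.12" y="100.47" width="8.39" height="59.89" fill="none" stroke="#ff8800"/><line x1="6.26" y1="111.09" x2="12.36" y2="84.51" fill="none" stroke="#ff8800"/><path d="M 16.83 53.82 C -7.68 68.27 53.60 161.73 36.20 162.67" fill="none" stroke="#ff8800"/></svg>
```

1 u = 1 mm; y_m = 193.75 − y.

[1] `<rect>` rectangle, #ff8800→engrave S288 F3194: (8.12,93.28) → (16.51,93.28) → (16.51,33.39) → (8.12,33.39) → (8.12,93.28) (closed)

[2] `<line>` line segment, #ff8800→engrave S288 F3194: (6.26,82.66) → (12.36,109.24)

[3] `<path>` cubic bezier, #ff8800→engrave S288 F3194: (16.83,139.93) → (14.83,105.50) → (33.46,56.51) → (36.20,31.08)

G21
G90
G0 X8.12 Y93.28
M4 S288
G01 X16.51 Y93.28 F3194
G01 X16.51 Y33.39 F3194
G01 X8.12 Y33.39 F3194
G01 X8.12 Y93.28 F3194
M5
G0 X6.26 Y82.66
M4 S288
G01 X12.36 Y109.24 F3194
M5
G0 X16.83 Y139.93
M4 S288
G01 X14.83 Y105.50 F3194
G01 X33.46 Y56.51 F3194
G01 X36.20 Y31.08 F3194
M5
G0 X0.00 Y0.00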